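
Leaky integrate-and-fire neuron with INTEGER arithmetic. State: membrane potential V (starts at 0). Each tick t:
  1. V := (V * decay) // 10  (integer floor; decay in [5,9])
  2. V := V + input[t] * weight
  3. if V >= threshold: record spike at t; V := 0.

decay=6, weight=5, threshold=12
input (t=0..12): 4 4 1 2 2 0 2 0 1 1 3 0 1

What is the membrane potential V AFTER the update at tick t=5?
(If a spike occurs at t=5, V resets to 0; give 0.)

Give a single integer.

t=0: input=4 -> V=0 FIRE
t=1: input=4 -> V=0 FIRE
t=2: input=1 -> V=5
t=3: input=2 -> V=0 FIRE
t=4: input=2 -> V=10
t=5: input=0 -> V=6
t=6: input=2 -> V=0 FIRE
t=7: input=0 -> V=0
t=8: input=1 -> V=5
t=9: input=1 -> V=8
t=10: input=3 -> V=0 FIRE
t=11: input=0 -> V=0
t=12: input=1 -> V=5

Answer: 6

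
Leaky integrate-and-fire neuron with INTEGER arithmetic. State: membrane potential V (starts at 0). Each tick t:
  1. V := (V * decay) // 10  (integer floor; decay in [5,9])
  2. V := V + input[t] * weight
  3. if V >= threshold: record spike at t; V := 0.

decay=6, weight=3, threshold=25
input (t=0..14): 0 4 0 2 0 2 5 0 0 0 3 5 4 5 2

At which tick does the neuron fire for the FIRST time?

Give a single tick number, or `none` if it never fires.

Answer: 13

Derivation:
t=0: input=0 -> V=0
t=1: input=4 -> V=12
t=2: input=0 -> V=7
t=3: input=2 -> V=10
t=4: input=0 -> V=6
t=5: input=2 -> V=9
t=6: input=5 -> V=20
t=7: input=0 -> V=12
t=8: input=0 -> V=7
t=9: input=0 -> V=4
t=10: input=3 -> V=11
t=11: input=5 -> V=21
t=12: input=4 -> V=24
t=13: input=5 -> V=0 FIRE
t=14: input=2 -> V=6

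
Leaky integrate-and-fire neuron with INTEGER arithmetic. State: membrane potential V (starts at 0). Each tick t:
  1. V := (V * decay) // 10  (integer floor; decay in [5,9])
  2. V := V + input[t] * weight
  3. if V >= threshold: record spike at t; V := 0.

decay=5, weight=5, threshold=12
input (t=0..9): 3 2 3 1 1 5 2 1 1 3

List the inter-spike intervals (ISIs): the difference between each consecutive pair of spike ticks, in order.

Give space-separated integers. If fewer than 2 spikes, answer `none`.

Answer: 2 3 4

Derivation:
t=0: input=3 -> V=0 FIRE
t=1: input=2 -> V=10
t=2: input=3 -> V=0 FIRE
t=3: input=1 -> V=5
t=4: input=1 -> V=7
t=5: input=5 -> V=0 FIRE
t=6: input=2 -> V=10
t=7: input=1 -> V=10
t=8: input=1 -> V=10
t=9: input=3 -> V=0 FIRE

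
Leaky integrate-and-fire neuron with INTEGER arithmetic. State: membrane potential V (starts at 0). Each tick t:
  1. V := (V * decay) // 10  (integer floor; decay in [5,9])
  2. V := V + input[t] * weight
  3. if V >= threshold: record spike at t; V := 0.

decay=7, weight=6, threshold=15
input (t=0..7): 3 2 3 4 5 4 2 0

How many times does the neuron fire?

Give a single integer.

t=0: input=3 -> V=0 FIRE
t=1: input=2 -> V=12
t=2: input=3 -> V=0 FIRE
t=3: input=4 -> V=0 FIRE
t=4: input=5 -> V=0 FIRE
t=5: input=4 -> V=0 FIRE
t=6: input=2 -> V=12
t=7: input=0 -> V=8

Answer: 5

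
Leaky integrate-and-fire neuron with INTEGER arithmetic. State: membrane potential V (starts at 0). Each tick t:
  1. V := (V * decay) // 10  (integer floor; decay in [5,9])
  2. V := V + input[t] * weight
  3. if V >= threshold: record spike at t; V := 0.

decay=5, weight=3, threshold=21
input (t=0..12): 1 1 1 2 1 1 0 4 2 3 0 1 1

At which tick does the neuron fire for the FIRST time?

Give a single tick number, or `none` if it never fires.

Answer: none

Derivation:
t=0: input=1 -> V=3
t=1: input=1 -> V=4
t=2: input=1 -> V=5
t=3: input=2 -> V=8
t=4: input=1 -> V=7
t=5: input=1 -> V=6
t=6: input=0 -> V=3
t=7: input=4 -> V=13
t=8: input=2 -> V=12
t=9: input=3 -> V=15
t=10: input=0 -> V=7
t=11: input=1 -> V=6
t=12: input=1 -> V=6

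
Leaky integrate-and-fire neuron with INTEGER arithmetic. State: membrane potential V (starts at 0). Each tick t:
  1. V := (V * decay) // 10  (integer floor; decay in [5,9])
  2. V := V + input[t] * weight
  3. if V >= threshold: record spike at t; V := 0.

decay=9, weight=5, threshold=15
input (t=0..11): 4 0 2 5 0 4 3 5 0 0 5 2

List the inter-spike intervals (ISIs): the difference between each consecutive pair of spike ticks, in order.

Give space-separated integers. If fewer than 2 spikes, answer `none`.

Answer: 3 2 1 1 3

Derivation:
t=0: input=4 -> V=0 FIRE
t=1: input=0 -> V=0
t=2: input=2 -> V=10
t=3: input=5 -> V=0 FIRE
t=4: input=0 -> V=0
t=5: input=4 -> V=0 FIRE
t=6: input=3 -> V=0 FIRE
t=7: input=5 -> V=0 FIRE
t=8: input=0 -> V=0
t=9: input=0 -> V=0
t=10: input=5 -> V=0 FIRE
t=11: input=2 -> V=10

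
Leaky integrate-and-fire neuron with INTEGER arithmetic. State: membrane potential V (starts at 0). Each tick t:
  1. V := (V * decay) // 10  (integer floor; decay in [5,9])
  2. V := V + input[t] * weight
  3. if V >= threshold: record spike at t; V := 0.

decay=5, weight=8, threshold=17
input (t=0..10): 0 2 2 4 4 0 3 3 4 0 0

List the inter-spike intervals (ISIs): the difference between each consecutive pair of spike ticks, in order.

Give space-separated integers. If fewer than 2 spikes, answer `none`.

t=0: input=0 -> V=0
t=1: input=2 -> V=16
t=2: input=2 -> V=0 FIRE
t=3: input=4 -> V=0 FIRE
t=4: input=4 -> V=0 FIRE
t=5: input=0 -> V=0
t=6: input=3 -> V=0 FIRE
t=7: input=3 -> V=0 FIRE
t=8: input=4 -> V=0 FIRE
t=9: input=0 -> V=0
t=10: input=0 -> V=0

Answer: 1 1 2 1 1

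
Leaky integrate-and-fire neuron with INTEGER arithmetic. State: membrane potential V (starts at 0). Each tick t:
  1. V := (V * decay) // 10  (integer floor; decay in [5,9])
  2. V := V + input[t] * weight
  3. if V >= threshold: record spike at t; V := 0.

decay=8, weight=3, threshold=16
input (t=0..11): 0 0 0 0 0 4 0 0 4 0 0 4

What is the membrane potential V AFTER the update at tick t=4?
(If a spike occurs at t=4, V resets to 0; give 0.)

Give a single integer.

Answer: 0

Derivation:
t=0: input=0 -> V=0
t=1: input=0 -> V=0
t=2: input=0 -> V=0
t=3: input=0 -> V=0
t=4: input=0 -> V=0
t=5: input=4 -> V=12
t=6: input=0 -> V=9
t=7: input=0 -> V=7
t=8: input=4 -> V=0 FIRE
t=9: input=0 -> V=0
t=10: input=0 -> V=0
t=11: input=4 -> V=12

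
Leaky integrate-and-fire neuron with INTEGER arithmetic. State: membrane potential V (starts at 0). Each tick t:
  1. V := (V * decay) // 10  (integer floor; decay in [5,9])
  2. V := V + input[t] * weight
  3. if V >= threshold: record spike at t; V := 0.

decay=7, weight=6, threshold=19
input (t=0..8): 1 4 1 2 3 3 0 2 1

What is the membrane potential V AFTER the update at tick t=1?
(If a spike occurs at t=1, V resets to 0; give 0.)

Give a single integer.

Answer: 0

Derivation:
t=0: input=1 -> V=6
t=1: input=4 -> V=0 FIRE
t=2: input=1 -> V=6
t=3: input=2 -> V=16
t=4: input=3 -> V=0 FIRE
t=5: input=3 -> V=18
t=6: input=0 -> V=12
t=7: input=2 -> V=0 FIRE
t=8: input=1 -> V=6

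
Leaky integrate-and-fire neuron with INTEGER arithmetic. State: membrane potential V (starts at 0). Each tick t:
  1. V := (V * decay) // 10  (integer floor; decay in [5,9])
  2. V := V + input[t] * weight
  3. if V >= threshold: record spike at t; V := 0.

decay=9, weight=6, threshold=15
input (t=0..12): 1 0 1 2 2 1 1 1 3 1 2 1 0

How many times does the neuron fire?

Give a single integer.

t=0: input=1 -> V=6
t=1: input=0 -> V=5
t=2: input=1 -> V=10
t=3: input=2 -> V=0 FIRE
t=4: input=2 -> V=12
t=5: input=1 -> V=0 FIRE
t=6: input=1 -> V=6
t=7: input=1 -> V=11
t=8: input=3 -> V=0 FIRE
t=9: input=1 -> V=6
t=10: input=2 -> V=0 FIRE
t=11: input=1 -> V=6
t=12: input=0 -> V=5

Answer: 4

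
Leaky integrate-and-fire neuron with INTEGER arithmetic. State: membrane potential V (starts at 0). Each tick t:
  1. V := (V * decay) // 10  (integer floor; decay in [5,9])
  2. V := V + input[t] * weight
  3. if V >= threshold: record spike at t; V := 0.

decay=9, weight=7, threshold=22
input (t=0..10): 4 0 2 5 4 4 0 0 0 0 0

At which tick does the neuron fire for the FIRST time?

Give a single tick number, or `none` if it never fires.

Answer: 0

Derivation:
t=0: input=4 -> V=0 FIRE
t=1: input=0 -> V=0
t=2: input=2 -> V=14
t=3: input=5 -> V=0 FIRE
t=4: input=4 -> V=0 FIRE
t=5: input=4 -> V=0 FIRE
t=6: input=0 -> V=0
t=7: input=0 -> V=0
t=8: input=0 -> V=0
t=9: input=0 -> V=0
t=10: input=0 -> V=0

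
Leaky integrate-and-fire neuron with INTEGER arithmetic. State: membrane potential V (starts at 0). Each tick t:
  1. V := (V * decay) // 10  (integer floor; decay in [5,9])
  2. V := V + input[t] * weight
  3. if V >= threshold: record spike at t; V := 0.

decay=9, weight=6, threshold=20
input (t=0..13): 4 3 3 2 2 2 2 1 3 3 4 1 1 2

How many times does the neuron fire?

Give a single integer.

t=0: input=4 -> V=0 FIRE
t=1: input=3 -> V=18
t=2: input=3 -> V=0 FIRE
t=3: input=2 -> V=12
t=4: input=2 -> V=0 FIRE
t=5: input=2 -> V=12
t=6: input=2 -> V=0 FIRE
t=7: input=1 -> V=6
t=8: input=3 -> V=0 FIRE
t=9: input=3 -> V=18
t=10: input=4 -> V=0 FIRE
t=11: input=1 -> V=6
t=12: input=1 -> V=11
t=13: input=2 -> V=0 FIRE

Answer: 7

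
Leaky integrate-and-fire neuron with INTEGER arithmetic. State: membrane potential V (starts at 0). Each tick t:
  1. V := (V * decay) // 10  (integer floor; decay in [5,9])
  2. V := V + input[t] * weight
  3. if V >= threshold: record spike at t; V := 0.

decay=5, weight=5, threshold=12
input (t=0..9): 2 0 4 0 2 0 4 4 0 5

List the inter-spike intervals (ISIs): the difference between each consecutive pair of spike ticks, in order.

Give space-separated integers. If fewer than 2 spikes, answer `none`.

t=0: input=2 -> V=10
t=1: input=0 -> V=5
t=2: input=4 -> V=0 FIRE
t=3: input=0 -> V=0
t=4: input=2 -> V=10
t=5: input=0 -> V=5
t=6: input=4 -> V=0 FIRE
t=7: input=4 -> V=0 FIRE
t=8: input=0 -> V=0
t=9: input=5 -> V=0 FIRE

Answer: 4 1 2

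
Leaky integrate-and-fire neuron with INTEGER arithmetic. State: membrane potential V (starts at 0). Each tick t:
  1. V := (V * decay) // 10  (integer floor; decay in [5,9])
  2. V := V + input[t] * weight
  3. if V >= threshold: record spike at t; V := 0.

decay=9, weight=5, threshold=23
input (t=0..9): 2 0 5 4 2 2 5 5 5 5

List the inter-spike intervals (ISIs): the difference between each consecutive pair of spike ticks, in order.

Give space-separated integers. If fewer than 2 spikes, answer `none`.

Answer: 2 2 1 1 1

Derivation:
t=0: input=2 -> V=10
t=1: input=0 -> V=9
t=2: input=5 -> V=0 FIRE
t=3: input=4 -> V=20
t=4: input=2 -> V=0 FIRE
t=5: input=2 -> V=10
t=6: input=5 -> V=0 FIRE
t=7: input=5 -> V=0 FIRE
t=8: input=5 -> V=0 FIRE
t=9: input=5 -> V=0 FIRE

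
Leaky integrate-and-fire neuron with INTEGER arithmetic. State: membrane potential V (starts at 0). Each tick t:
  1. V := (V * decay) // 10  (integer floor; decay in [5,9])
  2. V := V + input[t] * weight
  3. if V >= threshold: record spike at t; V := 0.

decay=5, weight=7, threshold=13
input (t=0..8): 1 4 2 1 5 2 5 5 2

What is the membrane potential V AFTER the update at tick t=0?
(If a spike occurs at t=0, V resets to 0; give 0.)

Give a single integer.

Answer: 7

Derivation:
t=0: input=1 -> V=7
t=1: input=4 -> V=0 FIRE
t=2: input=2 -> V=0 FIRE
t=3: input=1 -> V=7
t=4: input=5 -> V=0 FIRE
t=5: input=2 -> V=0 FIRE
t=6: input=5 -> V=0 FIRE
t=7: input=5 -> V=0 FIRE
t=8: input=2 -> V=0 FIRE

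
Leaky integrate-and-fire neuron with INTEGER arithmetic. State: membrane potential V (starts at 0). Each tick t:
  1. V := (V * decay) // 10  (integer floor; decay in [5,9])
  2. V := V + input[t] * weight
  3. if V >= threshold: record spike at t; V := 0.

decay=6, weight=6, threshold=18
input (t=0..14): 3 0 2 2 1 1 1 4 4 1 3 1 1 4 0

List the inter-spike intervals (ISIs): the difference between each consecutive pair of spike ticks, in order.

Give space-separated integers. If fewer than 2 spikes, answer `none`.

Answer: 3 4 1 2 3

Derivation:
t=0: input=3 -> V=0 FIRE
t=1: input=0 -> V=0
t=2: input=2 -> V=12
t=3: input=2 -> V=0 FIRE
t=4: input=1 -> V=6
t=5: input=1 -> V=9
t=6: input=1 -> V=11
t=7: input=4 -> V=0 FIRE
t=8: input=4 -> V=0 FIRE
t=9: input=1 -> V=6
t=10: input=3 -> V=0 FIRE
t=11: input=1 -> V=6
t=12: input=1 -> V=9
t=13: input=4 -> V=0 FIRE
t=14: input=0 -> V=0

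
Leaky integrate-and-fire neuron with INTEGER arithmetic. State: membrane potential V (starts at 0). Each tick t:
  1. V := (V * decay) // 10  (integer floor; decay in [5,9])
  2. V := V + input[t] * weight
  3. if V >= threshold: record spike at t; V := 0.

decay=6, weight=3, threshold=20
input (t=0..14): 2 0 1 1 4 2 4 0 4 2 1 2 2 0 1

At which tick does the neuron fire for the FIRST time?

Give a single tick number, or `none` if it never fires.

Answer: 6

Derivation:
t=0: input=2 -> V=6
t=1: input=0 -> V=3
t=2: input=1 -> V=4
t=3: input=1 -> V=5
t=4: input=4 -> V=15
t=5: input=2 -> V=15
t=6: input=4 -> V=0 FIRE
t=7: input=0 -> V=0
t=8: input=4 -> V=12
t=9: input=2 -> V=13
t=10: input=1 -> V=10
t=11: input=2 -> V=12
t=12: input=2 -> V=13
t=13: input=0 -> V=7
t=14: input=1 -> V=7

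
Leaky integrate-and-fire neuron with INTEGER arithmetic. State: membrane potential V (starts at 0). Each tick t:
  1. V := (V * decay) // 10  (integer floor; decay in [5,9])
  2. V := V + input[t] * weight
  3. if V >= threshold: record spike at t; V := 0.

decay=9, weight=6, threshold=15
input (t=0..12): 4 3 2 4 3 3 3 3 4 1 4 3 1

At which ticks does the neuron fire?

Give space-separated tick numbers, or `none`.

Answer: 0 1 3 4 5 6 7 8 10 11

Derivation:
t=0: input=4 -> V=0 FIRE
t=1: input=3 -> V=0 FIRE
t=2: input=2 -> V=12
t=3: input=4 -> V=0 FIRE
t=4: input=3 -> V=0 FIRE
t=5: input=3 -> V=0 FIRE
t=6: input=3 -> V=0 FIRE
t=7: input=3 -> V=0 FIRE
t=8: input=4 -> V=0 FIRE
t=9: input=1 -> V=6
t=10: input=4 -> V=0 FIRE
t=11: input=3 -> V=0 FIRE
t=12: input=1 -> V=6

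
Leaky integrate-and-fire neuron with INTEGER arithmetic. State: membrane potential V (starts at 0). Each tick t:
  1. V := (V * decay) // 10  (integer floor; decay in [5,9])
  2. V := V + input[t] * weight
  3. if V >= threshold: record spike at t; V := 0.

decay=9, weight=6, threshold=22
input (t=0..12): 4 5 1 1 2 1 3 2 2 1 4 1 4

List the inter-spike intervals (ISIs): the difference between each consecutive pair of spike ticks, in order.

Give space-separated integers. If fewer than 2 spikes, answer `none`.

t=0: input=4 -> V=0 FIRE
t=1: input=5 -> V=0 FIRE
t=2: input=1 -> V=6
t=3: input=1 -> V=11
t=4: input=2 -> V=21
t=5: input=1 -> V=0 FIRE
t=6: input=3 -> V=18
t=7: input=2 -> V=0 FIRE
t=8: input=2 -> V=12
t=9: input=1 -> V=16
t=10: input=4 -> V=0 FIRE
t=11: input=1 -> V=6
t=12: input=4 -> V=0 FIRE

Answer: 1 4 2 3 2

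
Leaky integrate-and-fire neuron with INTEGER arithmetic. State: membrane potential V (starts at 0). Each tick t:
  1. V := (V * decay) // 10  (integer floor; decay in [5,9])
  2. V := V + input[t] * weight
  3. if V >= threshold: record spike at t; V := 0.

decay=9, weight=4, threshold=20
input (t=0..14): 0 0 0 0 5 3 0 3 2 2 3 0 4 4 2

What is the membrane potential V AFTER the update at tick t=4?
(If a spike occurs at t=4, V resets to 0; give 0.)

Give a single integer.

t=0: input=0 -> V=0
t=1: input=0 -> V=0
t=2: input=0 -> V=0
t=3: input=0 -> V=0
t=4: input=5 -> V=0 FIRE
t=5: input=3 -> V=12
t=6: input=0 -> V=10
t=7: input=3 -> V=0 FIRE
t=8: input=2 -> V=8
t=9: input=2 -> V=15
t=10: input=3 -> V=0 FIRE
t=11: input=0 -> V=0
t=12: input=4 -> V=16
t=13: input=4 -> V=0 FIRE
t=14: input=2 -> V=8

Answer: 0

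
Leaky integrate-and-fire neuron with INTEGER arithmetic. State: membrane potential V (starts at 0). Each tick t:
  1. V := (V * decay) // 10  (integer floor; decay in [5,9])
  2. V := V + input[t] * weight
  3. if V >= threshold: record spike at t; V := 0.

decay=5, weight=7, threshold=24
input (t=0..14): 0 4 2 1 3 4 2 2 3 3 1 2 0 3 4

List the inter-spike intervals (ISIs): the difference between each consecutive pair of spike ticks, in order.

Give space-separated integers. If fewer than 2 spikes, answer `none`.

t=0: input=0 -> V=0
t=1: input=4 -> V=0 FIRE
t=2: input=2 -> V=14
t=3: input=1 -> V=14
t=4: input=3 -> V=0 FIRE
t=5: input=4 -> V=0 FIRE
t=6: input=2 -> V=14
t=7: input=2 -> V=21
t=8: input=3 -> V=0 FIRE
t=9: input=3 -> V=21
t=10: input=1 -> V=17
t=11: input=2 -> V=22
t=12: input=0 -> V=11
t=13: input=3 -> V=0 FIRE
t=14: input=4 -> V=0 FIRE

Answer: 3 1 3 5 1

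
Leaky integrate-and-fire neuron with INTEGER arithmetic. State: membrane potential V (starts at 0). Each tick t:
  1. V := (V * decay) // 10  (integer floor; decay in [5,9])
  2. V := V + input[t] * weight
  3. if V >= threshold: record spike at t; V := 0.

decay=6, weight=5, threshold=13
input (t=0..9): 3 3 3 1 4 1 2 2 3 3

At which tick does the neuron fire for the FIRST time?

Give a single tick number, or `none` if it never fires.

Answer: 0

Derivation:
t=0: input=3 -> V=0 FIRE
t=1: input=3 -> V=0 FIRE
t=2: input=3 -> V=0 FIRE
t=3: input=1 -> V=5
t=4: input=4 -> V=0 FIRE
t=5: input=1 -> V=5
t=6: input=2 -> V=0 FIRE
t=7: input=2 -> V=10
t=8: input=3 -> V=0 FIRE
t=9: input=3 -> V=0 FIRE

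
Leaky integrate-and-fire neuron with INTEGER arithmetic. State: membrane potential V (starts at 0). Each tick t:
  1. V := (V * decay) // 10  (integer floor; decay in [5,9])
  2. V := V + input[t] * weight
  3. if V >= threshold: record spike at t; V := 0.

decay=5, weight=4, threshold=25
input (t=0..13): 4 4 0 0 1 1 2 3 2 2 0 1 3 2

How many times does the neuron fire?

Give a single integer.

t=0: input=4 -> V=16
t=1: input=4 -> V=24
t=2: input=0 -> V=12
t=3: input=0 -> V=6
t=4: input=1 -> V=7
t=5: input=1 -> V=7
t=6: input=2 -> V=11
t=7: input=3 -> V=17
t=8: input=2 -> V=16
t=9: input=2 -> V=16
t=10: input=0 -> V=8
t=11: input=1 -> V=8
t=12: input=3 -> V=16
t=13: input=2 -> V=16

Answer: 0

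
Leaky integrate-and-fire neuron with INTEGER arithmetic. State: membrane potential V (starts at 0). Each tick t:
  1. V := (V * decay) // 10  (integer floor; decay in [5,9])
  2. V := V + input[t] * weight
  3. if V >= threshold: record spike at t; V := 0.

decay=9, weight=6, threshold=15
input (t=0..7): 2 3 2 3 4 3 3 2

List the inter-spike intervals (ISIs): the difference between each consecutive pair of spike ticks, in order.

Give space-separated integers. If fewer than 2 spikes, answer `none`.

Answer: 2 1 1 1

Derivation:
t=0: input=2 -> V=12
t=1: input=3 -> V=0 FIRE
t=2: input=2 -> V=12
t=3: input=3 -> V=0 FIRE
t=4: input=4 -> V=0 FIRE
t=5: input=3 -> V=0 FIRE
t=6: input=3 -> V=0 FIRE
t=7: input=2 -> V=12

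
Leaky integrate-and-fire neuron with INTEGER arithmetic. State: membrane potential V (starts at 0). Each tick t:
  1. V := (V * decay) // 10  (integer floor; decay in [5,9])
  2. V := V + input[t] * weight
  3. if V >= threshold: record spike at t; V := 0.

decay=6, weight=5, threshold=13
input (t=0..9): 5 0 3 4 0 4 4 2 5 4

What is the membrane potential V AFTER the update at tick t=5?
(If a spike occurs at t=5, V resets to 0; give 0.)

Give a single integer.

Answer: 0

Derivation:
t=0: input=5 -> V=0 FIRE
t=1: input=0 -> V=0
t=2: input=3 -> V=0 FIRE
t=3: input=4 -> V=0 FIRE
t=4: input=0 -> V=0
t=5: input=4 -> V=0 FIRE
t=6: input=4 -> V=0 FIRE
t=7: input=2 -> V=10
t=8: input=5 -> V=0 FIRE
t=9: input=4 -> V=0 FIRE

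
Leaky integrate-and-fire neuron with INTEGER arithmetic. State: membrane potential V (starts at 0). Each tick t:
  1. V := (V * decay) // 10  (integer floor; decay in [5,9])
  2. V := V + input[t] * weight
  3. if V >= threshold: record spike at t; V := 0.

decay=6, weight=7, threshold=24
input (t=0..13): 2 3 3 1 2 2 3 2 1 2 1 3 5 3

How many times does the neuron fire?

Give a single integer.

Answer: 5

Derivation:
t=0: input=2 -> V=14
t=1: input=3 -> V=0 FIRE
t=2: input=3 -> V=21
t=3: input=1 -> V=19
t=4: input=2 -> V=0 FIRE
t=5: input=2 -> V=14
t=6: input=3 -> V=0 FIRE
t=7: input=2 -> V=14
t=8: input=1 -> V=15
t=9: input=2 -> V=23
t=10: input=1 -> V=20
t=11: input=3 -> V=0 FIRE
t=12: input=5 -> V=0 FIRE
t=13: input=3 -> V=21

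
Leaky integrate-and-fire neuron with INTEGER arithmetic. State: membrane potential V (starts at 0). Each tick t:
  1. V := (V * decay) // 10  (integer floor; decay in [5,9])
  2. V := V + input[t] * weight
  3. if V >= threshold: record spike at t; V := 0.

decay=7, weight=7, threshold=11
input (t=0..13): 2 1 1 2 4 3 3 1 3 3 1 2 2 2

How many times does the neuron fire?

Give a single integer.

Answer: 11

Derivation:
t=0: input=2 -> V=0 FIRE
t=1: input=1 -> V=7
t=2: input=1 -> V=0 FIRE
t=3: input=2 -> V=0 FIRE
t=4: input=4 -> V=0 FIRE
t=5: input=3 -> V=0 FIRE
t=6: input=3 -> V=0 FIRE
t=7: input=1 -> V=7
t=8: input=3 -> V=0 FIRE
t=9: input=3 -> V=0 FIRE
t=10: input=1 -> V=7
t=11: input=2 -> V=0 FIRE
t=12: input=2 -> V=0 FIRE
t=13: input=2 -> V=0 FIRE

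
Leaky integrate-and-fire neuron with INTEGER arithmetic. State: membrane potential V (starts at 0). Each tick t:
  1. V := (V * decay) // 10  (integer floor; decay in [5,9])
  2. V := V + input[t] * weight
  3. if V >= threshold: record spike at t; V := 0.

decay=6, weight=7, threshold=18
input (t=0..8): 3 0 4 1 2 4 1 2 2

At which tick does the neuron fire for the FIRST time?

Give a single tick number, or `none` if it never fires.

t=0: input=3 -> V=0 FIRE
t=1: input=0 -> V=0
t=2: input=4 -> V=0 FIRE
t=3: input=1 -> V=7
t=4: input=2 -> V=0 FIRE
t=5: input=4 -> V=0 FIRE
t=6: input=1 -> V=7
t=7: input=2 -> V=0 FIRE
t=8: input=2 -> V=14

Answer: 0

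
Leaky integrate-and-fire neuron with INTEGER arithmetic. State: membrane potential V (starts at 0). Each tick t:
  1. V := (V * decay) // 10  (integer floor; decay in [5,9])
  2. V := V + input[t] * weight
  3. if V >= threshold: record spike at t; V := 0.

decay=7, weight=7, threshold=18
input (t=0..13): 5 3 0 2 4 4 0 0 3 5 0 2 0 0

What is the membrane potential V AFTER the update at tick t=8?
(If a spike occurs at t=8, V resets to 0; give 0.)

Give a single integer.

t=0: input=5 -> V=0 FIRE
t=1: input=3 -> V=0 FIRE
t=2: input=0 -> V=0
t=3: input=2 -> V=14
t=4: input=4 -> V=0 FIRE
t=5: input=4 -> V=0 FIRE
t=6: input=0 -> V=0
t=7: input=0 -> V=0
t=8: input=3 -> V=0 FIRE
t=9: input=5 -> V=0 FIRE
t=10: input=0 -> V=0
t=11: input=2 -> V=14
t=12: input=0 -> V=9
t=13: input=0 -> V=6

Answer: 0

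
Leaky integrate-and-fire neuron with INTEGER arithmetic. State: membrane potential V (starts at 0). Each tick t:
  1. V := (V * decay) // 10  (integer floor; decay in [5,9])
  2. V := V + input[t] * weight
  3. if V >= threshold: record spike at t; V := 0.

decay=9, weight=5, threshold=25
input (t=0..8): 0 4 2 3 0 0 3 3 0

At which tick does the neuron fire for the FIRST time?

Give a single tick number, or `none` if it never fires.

t=0: input=0 -> V=0
t=1: input=4 -> V=20
t=2: input=2 -> V=0 FIRE
t=3: input=3 -> V=15
t=4: input=0 -> V=13
t=5: input=0 -> V=11
t=6: input=3 -> V=24
t=7: input=3 -> V=0 FIRE
t=8: input=0 -> V=0

Answer: 2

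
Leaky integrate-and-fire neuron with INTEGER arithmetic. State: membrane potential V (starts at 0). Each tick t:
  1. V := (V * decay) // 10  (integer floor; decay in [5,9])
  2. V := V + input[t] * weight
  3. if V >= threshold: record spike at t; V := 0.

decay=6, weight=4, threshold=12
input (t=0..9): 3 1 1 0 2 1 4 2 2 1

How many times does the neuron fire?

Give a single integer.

Answer: 3

Derivation:
t=0: input=3 -> V=0 FIRE
t=1: input=1 -> V=4
t=2: input=1 -> V=6
t=3: input=0 -> V=3
t=4: input=2 -> V=9
t=5: input=1 -> V=9
t=6: input=4 -> V=0 FIRE
t=7: input=2 -> V=8
t=8: input=2 -> V=0 FIRE
t=9: input=1 -> V=4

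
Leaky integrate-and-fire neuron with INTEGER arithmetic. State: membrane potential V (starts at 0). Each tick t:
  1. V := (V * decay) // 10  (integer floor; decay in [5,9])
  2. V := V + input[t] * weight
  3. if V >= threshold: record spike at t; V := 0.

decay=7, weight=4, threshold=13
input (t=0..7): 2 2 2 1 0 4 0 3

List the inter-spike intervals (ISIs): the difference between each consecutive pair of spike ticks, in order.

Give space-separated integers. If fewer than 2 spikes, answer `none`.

t=0: input=2 -> V=8
t=1: input=2 -> V=0 FIRE
t=2: input=2 -> V=8
t=3: input=1 -> V=9
t=4: input=0 -> V=6
t=5: input=4 -> V=0 FIRE
t=6: input=0 -> V=0
t=7: input=3 -> V=12

Answer: 4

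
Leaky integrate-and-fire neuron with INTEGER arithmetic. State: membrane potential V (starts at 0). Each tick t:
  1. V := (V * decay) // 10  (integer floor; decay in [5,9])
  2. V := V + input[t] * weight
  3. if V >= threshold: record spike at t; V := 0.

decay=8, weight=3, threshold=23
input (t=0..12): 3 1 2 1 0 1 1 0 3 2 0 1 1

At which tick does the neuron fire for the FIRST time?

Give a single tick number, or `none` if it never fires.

t=0: input=3 -> V=9
t=1: input=1 -> V=10
t=2: input=2 -> V=14
t=3: input=1 -> V=14
t=4: input=0 -> V=11
t=5: input=1 -> V=11
t=6: input=1 -> V=11
t=7: input=0 -> V=8
t=8: input=3 -> V=15
t=9: input=2 -> V=18
t=10: input=0 -> V=14
t=11: input=1 -> V=14
t=12: input=1 -> V=14

Answer: none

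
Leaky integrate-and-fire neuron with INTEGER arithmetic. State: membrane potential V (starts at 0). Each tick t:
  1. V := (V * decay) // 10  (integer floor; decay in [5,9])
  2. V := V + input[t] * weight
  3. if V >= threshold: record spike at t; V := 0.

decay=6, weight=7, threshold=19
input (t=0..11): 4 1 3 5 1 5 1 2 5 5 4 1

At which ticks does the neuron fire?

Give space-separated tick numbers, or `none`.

t=0: input=4 -> V=0 FIRE
t=1: input=1 -> V=7
t=2: input=3 -> V=0 FIRE
t=3: input=5 -> V=0 FIRE
t=4: input=1 -> V=7
t=5: input=5 -> V=0 FIRE
t=6: input=1 -> V=7
t=7: input=2 -> V=18
t=8: input=5 -> V=0 FIRE
t=9: input=5 -> V=0 FIRE
t=10: input=4 -> V=0 FIRE
t=11: input=1 -> V=7

Answer: 0 2 3 5 8 9 10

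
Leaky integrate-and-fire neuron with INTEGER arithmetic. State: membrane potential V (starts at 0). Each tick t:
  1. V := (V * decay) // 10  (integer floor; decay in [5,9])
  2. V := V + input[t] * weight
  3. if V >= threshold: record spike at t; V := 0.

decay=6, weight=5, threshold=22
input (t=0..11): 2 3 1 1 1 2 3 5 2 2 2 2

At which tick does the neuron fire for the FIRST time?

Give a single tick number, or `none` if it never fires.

t=0: input=2 -> V=10
t=1: input=3 -> V=21
t=2: input=1 -> V=17
t=3: input=1 -> V=15
t=4: input=1 -> V=14
t=5: input=2 -> V=18
t=6: input=3 -> V=0 FIRE
t=7: input=5 -> V=0 FIRE
t=8: input=2 -> V=10
t=9: input=2 -> V=16
t=10: input=2 -> V=19
t=11: input=2 -> V=21

Answer: 6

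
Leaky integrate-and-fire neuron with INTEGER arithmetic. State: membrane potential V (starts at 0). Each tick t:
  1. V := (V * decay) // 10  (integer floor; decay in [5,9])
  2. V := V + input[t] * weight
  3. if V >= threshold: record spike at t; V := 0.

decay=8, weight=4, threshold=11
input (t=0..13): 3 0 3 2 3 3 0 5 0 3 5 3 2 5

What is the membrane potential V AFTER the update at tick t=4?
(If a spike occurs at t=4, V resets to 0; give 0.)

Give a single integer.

t=0: input=3 -> V=0 FIRE
t=1: input=0 -> V=0
t=2: input=3 -> V=0 FIRE
t=3: input=2 -> V=8
t=4: input=3 -> V=0 FIRE
t=5: input=3 -> V=0 FIRE
t=6: input=0 -> V=0
t=7: input=5 -> V=0 FIRE
t=8: input=0 -> V=0
t=9: input=3 -> V=0 FIRE
t=10: input=5 -> V=0 FIRE
t=11: input=3 -> V=0 FIRE
t=12: input=2 -> V=8
t=13: input=5 -> V=0 FIRE

Answer: 0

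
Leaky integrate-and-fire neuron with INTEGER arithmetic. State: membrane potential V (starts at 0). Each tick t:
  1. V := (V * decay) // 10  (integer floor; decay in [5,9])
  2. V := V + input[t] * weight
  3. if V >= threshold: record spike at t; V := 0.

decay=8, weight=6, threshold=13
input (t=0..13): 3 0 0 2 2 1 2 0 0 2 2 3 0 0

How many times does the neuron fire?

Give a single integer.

Answer: 5

Derivation:
t=0: input=3 -> V=0 FIRE
t=1: input=0 -> V=0
t=2: input=0 -> V=0
t=3: input=2 -> V=12
t=4: input=2 -> V=0 FIRE
t=5: input=1 -> V=6
t=6: input=2 -> V=0 FIRE
t=7: input=0 -> V=0
t=8: input=0 -> V=0
t=9: input=2 -> V=12
t=10: input=2 -> V=0 FIRE
t=11: input=3 -> V=0 FIRE
t=12: input=0 -> V=0
t=13: input=0 -> V=0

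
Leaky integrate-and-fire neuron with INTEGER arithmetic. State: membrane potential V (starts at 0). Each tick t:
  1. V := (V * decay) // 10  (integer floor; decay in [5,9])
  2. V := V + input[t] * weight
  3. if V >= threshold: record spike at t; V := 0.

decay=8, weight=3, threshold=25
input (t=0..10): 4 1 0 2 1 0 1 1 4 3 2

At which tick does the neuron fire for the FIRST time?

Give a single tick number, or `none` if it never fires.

Answer: 9

Derivation:
t=0: input=4 -> V=12
t=1: input=1 -> V=12
t=2: input=0 -> V=9
t=3: input=2 -> V=13
t=4: input=1 -> V=13
t=5: input=0 -> V=10
t=6: input=1 -> V=11
t=7: input=1 -> V=11
t=8: input=4 -> V=20
t=9: input=3 -> V=0 FIRE
t=10: input=2 -> V=6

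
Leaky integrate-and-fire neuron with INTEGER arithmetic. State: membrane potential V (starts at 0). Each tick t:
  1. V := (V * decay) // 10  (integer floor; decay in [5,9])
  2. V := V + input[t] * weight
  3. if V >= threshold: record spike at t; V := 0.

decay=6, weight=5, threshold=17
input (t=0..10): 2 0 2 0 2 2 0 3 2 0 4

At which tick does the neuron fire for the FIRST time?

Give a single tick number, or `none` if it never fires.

Answer: 5

Derivation:
t=0: input=2 -> V=10
t=1: input=0 -> V=6
t=2: input=2 -> V=13
t=3: input=0 -> V=7
t=4: input=2 -> V=14
t=5: input=2 -> V=0 FIRE
t=6: input=0 -> V=0
t=7: input=3 -> V=15
t=8: input=2 -> V=0 FIRE
t=9: input=0 -> V=0
t=10: input=4 -> V=0 FIRE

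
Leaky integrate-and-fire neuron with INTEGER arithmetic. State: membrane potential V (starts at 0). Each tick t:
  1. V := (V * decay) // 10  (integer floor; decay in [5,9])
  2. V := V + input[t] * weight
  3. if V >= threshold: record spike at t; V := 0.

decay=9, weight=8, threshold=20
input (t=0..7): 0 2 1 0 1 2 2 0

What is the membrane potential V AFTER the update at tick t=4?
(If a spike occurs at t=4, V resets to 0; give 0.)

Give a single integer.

Answer: 8

Derivation:
t=0: input=0 -> V=0
t=1: input=2 -> V=16
t=2: input=1 -> V=0 FIRE
t=3: input=0 -> V=0
t=4: input=1 -> V=8
t=5: input=2 -> V=0 FIRE
t=6: input=2 -> V=16
t=7: input=0 -> V=14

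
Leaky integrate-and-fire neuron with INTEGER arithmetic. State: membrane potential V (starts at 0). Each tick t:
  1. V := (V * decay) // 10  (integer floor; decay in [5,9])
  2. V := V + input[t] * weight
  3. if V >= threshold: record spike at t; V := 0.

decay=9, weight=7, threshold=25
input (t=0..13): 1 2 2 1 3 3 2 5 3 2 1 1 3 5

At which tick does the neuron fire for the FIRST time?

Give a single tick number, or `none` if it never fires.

Answer: 2

Derivation:
t=0: input=1 -> V=7
t=1: input=2 -> V=20
t=2: input=2 -> V=0 FIRE
t=3: input=1 -> V=7
t=4: input=3 -> V=0 FIRE
t=5: input=3 -> V=21
t=6: input=2 -> V=0 FIRE
t=7: input=5 -> V=0 FIRE
t=8: input=3 -> V=21
t=9: input=2 -> V=0 FIRE
t=10: input=1 -> V=7
t=11: input=1 -> V=13
t=12: input=3 -> V=0 FIRE
t=13: input=5 -> V=0 FIRE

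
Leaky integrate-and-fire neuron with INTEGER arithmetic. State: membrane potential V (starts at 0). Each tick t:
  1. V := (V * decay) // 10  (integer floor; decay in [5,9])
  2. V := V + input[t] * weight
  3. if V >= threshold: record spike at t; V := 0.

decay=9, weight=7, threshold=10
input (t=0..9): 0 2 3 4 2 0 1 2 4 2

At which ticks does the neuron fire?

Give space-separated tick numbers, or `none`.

Answer: 1 2 3 4 7 8 9

Derivation:
t=0: input=0 -> V=0
t=1: input=2 -> V=0 FIRE
t=2: input=3 -> V=0 FIRE
t=3: input=4 -> V=0 FIRE
t=4: input=2 -> V=0 FIRE
t=5: input=0 -> V=0
t=6: input=1 -> V=7
t=7: input=2 -> V=0 FIRE
t=8: input=4 -> V=0 FIRE
t=9: input=2 -> V=0 FIRE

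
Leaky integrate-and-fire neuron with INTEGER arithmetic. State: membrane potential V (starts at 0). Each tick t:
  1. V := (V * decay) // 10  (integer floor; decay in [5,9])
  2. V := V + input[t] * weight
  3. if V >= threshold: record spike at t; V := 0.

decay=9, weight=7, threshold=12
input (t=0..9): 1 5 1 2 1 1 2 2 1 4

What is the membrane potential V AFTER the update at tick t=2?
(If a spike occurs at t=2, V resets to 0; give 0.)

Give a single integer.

Answer: 7

Derivation:
t=0: input=1 -> V=7
t=1: input=5 -> V=0 FIRE
t=2: input=1 -> V=7
t=3: input=2 -> V=0 FIRE
t=4: input=1 -> V=7
t=5: input=1 -> V=0 FIRE
t=6: input=2 -> V=0 FIRE
t=7: input=2 -> V=0 FIRE
t=8: input=1 -> V=7
t=9: input=4 -> V=0 FIRE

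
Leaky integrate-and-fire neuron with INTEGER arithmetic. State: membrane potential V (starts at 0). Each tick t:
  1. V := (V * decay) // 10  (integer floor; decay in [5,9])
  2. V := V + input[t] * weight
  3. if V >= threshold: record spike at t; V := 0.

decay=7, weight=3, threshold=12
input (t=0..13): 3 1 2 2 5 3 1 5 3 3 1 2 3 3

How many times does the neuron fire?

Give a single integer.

Answer: 5

Derivation:
t=0: input=3 -> V=9
t=1: input=1 -> V=9
t=2: input=2 -> V=0 FIRE
t=3: input=2 -> V=6
t=4: input=5 -> V=0 FIRE
t=5: input=3 -> V=9
t=6: input=1 -> V=9
t=7: input=5 -> V=0 FIRE
t=8: input=3 -> V=9
t=9: input=3 -> V=0 FIRE
t=10: input=1 -> V=3
t=11: input=2 -> V=8
t=12: input=3 -> V=0 FIRE
t=13: input=3 -> V=9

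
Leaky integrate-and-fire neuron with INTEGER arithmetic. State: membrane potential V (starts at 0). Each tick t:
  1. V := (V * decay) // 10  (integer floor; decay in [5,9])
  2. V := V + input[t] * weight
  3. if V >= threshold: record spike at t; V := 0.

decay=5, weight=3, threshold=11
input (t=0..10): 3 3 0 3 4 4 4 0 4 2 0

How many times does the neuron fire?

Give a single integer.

t=0: input=3 -> V=9
t=1: input=3 -> V=0 FIRE
t=2: input=0 -> V=0
t=3: input=3 -> V=9
t=4: input=4 -> V=0 FIRE
t=5: input=4 -> V=0 FIRE
t=6: input=4 -> V=0 FIRE
t=7: input=0 -> V=0
t=8: input=4 -> V=0 FIRE
t=9: input=2 -> V=6
t=10: input=0 -> V=3

Answer: 5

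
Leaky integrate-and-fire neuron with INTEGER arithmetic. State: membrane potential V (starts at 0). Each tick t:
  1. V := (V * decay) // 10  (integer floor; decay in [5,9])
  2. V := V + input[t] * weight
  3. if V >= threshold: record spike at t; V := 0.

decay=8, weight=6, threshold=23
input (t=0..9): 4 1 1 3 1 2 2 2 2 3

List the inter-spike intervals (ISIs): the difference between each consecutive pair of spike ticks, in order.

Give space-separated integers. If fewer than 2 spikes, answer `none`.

Answer: 3 3 3

Derivation:
t=0: input=4 -> V=0 FIRE
t=1: input=1 -> V=6
t=2: input=1 -> V=10
t=3: input=3 -> V=0 FIRE
t=4: input=1 -> V=6
t=5: input=2 -> V=16
t=6: input=2 -> V=0 FIRE
t=7: input=2 -> V=12
t=8: input=2 -> V=21
t=9: input=3 -> V=0 FIRE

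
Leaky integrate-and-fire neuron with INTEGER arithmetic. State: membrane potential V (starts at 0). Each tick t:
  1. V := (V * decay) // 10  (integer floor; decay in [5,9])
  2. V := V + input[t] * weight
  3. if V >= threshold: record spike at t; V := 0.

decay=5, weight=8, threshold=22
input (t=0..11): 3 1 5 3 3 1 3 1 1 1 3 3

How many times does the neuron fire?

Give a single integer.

Answer: 7

Derivation:
t=0: input=3 -> V=0 FIRE
t=1: input=1 -> V=8
t=2: input=5 -> V=0 FIRE
t=3: input=3 -> V=0 FIRE
t=4: input=3 -> V=0 FIRE
t=5: input=1 -> V=8
t=6: input=3 -> V=0 FIRE
t=7: input=1 -> V=8
t=8: input=1 -> V=12
t=9: input=1 -> V=14
t=10: input=3 -> V=0 FIRE
t=11: input=3 -> V=0 FIRE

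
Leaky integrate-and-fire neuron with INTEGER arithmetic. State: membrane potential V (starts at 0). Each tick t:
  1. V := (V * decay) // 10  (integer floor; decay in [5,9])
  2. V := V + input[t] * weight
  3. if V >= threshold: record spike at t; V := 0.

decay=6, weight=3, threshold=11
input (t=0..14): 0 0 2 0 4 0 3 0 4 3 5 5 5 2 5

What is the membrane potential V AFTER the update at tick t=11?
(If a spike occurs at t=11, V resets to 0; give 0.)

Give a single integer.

Answer: 0

Derivation:
t=0: input=0 -> V=0
t=1: input=0 -> V=0
t=2: input=2 -> V=6
t=3: input=0 -> V=3
t=4: input=4 -> V=0 FIRE
t=5: input=0 -> V=0
t=6: input=3 -> V=9
t=7: input=0 -> V=5
t=8: input=4 -> V=0 FIRE
t=9: input=3 -> V=9
t=10: input=5 -> V=0 FIRE
t=11: input=5 -> V=0 FIRE
t=12: input=5 -> V=0 FIRE
t=13: input=2 -> V=6
t=14: input=5 -> V=0 FIRE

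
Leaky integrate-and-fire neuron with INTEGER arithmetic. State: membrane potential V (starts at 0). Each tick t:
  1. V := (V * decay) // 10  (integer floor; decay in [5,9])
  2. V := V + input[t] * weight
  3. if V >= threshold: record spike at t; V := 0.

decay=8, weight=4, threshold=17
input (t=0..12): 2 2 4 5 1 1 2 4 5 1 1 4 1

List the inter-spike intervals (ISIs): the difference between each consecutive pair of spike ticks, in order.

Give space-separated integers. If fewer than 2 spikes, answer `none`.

Answer: 1 4 1 3

Derivation:
t=0: input=2 -> V=8
t=1: input=2 -> V=14
t=2: input=4 -> V=0 FIRE
t=3: input=5 -> V=0 FIRE
t=4: input=1 -> V=4
t=5: input=1 -> V=7
t=6: input=2 -> V=13
t=7: input=4 -> V=0 FIRE
t=8: input=5 -> V=0 FIRE
t=9: input=1 -> V=4
t=10: input=1 -> V=7
t=11: input=4 -> V=0 FIRE
t=12: input=1 -> V=4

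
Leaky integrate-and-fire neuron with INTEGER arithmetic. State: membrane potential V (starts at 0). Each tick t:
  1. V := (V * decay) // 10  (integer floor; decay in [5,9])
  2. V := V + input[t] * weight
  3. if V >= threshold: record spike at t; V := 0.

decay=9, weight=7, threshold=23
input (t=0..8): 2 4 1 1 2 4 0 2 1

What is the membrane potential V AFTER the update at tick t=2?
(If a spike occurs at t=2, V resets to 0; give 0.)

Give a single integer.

t=0: input=2 -> V=14
t=1: input=4 -> V=0 FIRE
t=2: input=1 -> V=7
t=3: input=1 -> V=13
t=4: input=2 -> V=0 FIRE
t=5: input=4 -> V=0 FIRE
t=6: input=0 -> V=0
t=7: input=2 -> V=14
t=8: input=1 -> V=19

Answer: 7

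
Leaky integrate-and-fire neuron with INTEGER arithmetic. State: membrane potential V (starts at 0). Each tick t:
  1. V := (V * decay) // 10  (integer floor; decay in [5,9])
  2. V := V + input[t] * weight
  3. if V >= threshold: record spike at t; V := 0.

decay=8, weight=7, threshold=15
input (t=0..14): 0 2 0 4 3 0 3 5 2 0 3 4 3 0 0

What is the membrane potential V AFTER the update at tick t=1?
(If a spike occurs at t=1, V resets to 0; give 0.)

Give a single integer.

t=0: input=0 -> V=0
t=1: input=2 -> V=14
t=2: input=0 -> V=11
t=3: input=4 -> V=0 FIRE
t=4: input=3 -> V=0 FIRE
t=5: input=0 -> V=0
t=6: input=3 -> V=0 FIRE
t=7: input=5 -> V=0 FIRE
t=8: input=2 -> V=14
t=9: input=0 -> V=11
t=10: input=3 -> V=0 FIRE
t=11: input=4 -> V=0 FIRE
t=12: input=3 -> V=0 FIRE
t=13: input=0 -> V=0
t=14: input=0 -> V=0

Answer: 14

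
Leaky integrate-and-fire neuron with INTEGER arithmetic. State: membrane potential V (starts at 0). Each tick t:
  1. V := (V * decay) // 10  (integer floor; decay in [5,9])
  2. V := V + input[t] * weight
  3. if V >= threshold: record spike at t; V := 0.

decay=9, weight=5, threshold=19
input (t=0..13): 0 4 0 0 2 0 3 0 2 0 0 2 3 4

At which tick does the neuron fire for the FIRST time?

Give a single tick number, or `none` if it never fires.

t=0: input=0 -> V=0
t=1: input=4 -> V=0 FIRE
t=2: input=0 -> V=0
t=3: input=0 -> V=0
t=4: input=2 -> V=10
t=5: input=0 -> V=9
t=6: input=3 -> V=0 FIRE
t=7: input=0 -> V=0
t=8: input=2 -> V=10
t=9: input=0 -> V=9
t=10: input=0 -> V=8
t=11: input=2 -> V=17
t=12: input=3 -> V=0 FIRE
t=13: input=4 -> V=0 FIRE

Answer: 1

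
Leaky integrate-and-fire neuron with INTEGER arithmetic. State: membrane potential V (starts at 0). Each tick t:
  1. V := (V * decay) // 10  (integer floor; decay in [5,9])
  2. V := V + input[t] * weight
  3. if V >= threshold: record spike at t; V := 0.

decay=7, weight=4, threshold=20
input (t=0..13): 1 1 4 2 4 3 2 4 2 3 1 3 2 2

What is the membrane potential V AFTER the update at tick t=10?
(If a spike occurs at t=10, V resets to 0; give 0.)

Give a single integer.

Answer: 15

Derivation:
t=0: input=1 -> V=4
t=1: input=1 -> V=6
t=2: input=4 -> V=0 FIRE
t=3: input=2 -> V=8
t=4: input=4 -> V=0 FIRE
t=5: input=3 -> V=12
t=6: input=2 -> V=16
t=7: input=4 -> V=0 FIRE
t=8: input=2 -> V=8
t=9: input=3 -> V=17
t=10: input=1 -> V=15
t=11: input=3 -> V=0 FIRE
t=12: input=2 -> V=8
t=13: input=2 -> V=13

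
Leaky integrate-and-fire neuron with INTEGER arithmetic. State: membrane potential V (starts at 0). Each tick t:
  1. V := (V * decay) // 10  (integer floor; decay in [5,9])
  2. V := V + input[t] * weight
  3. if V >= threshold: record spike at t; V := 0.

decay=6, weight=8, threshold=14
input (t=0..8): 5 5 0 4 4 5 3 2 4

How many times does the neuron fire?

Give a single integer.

Answer: 8

Derivation:
t=0: input=5 -> V=0 FIRE
t=1: input=5 -> V=0 FIRE
t=2: input=0 -> V=0
t=3: input=4 -> V=0 FIRE
t=4: input=4 -> V=0 FIRE
t=5: input=5 -> V=0 FIRE
t=6: input=3 -> V=0 FIRE
t=7: input=2 -> V=0 FIRE
t=8: input=4 -> V=0 FIRE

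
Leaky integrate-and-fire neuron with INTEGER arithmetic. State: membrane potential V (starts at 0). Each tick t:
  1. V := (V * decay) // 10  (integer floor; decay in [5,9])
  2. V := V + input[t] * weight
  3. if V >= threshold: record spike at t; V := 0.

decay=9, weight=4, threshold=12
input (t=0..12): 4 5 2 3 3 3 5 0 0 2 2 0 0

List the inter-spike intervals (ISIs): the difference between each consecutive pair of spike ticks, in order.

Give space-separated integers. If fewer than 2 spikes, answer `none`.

Answer: 1 2 1 1 1 4

Derivation:
t=0: input=4 -> V=0 FIRE
t=1: input=5 -> V=0 FIRE
t=2: input=2 -> V=8
t=3: input=3 -> V=0 FIRE
t=4: input=3 -> V=0 FIRE
t=5: input=3 -> V=0 FIRE
t=6: input=5 -> V=0 FIRE
t=7: input=0 -> V=0
t=8: input=0 -> V=0
t=9: input=2 -> V=8
t=10: input=2 -> V=0 FIRE
t=11: input=0 -> V=0
t=12: input=0 -> V=0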